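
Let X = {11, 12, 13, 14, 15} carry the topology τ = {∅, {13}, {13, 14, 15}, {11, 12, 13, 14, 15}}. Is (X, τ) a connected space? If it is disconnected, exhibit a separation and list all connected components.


(X, τ) is connected.

Find clopen sets (U ∈ τ with X ∖ U ∈ τ):
  U = ∅, X ∖ U = {11, 12, 13, 14, 15} — both open, so U is clopen.
  U = {11, 12, 13, 14, 15}, X ∖ U = ∅ — both open, so U is clopen.
Only trivial clopens (∅ and X) exist, so (X, τ) is connected.
Compute connected components by grouping points that agree on all clopens:
  component: {11, 12, 13, 14, 15}


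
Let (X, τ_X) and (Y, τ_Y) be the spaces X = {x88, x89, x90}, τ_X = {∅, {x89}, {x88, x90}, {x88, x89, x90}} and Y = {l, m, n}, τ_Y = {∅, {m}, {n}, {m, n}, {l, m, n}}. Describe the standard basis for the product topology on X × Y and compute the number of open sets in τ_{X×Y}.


Basis B = {∅ × ∅, {x89} × {m}, {x89} × {n}, {x88, x90} × {m}, {x88, x90} × {n}, {x89} × {m, n}, {x88, x89, x90} × {m}, {x88, x89, x90} × {n}, {x89} × {l, m, n}, {x88, x90} × {m, n}, {x88, x90} × {l, m, n}, {x88, x89, x90} × {m, n}, {x88, x89, x90} × {l, m, n}}; |τ_{X×Y}| = 25.

Enumerate products U × V with U ∈ τ_X, V ∈ τ_Y (deduplicated):
  ∅ × ∅ = {} (∅)
  {x89} × {m} = {(x89,m)}
  {x89} × {n} = {(x89,n)}
  {x88, x90} × {m} = {(x88,m), (x90,m)}
  {x88, x90} × {n} = {(x88,n), (x90,n)}
  {x89} × {m, n} = {(x89,m), (x89,n)}
  {x88, x89, x90} × {m} = {(x88,m), (x89,m), (x90,m)}
  {x88, x89, x90} × {n} = {(x88,n), (x89,n), (x90,n)}
  {x89} × {l, m, n} = {(x89,l), (x89,m), (x89,n)}
  {x88, x90} × {m, n} = {(x88,m), (x88,n), (x90,m), (x90,n)}
  {x88, x90} × {l, m, n} = {(x88,l), (x88,m), (x88,n), (x90,l), (x90,m), (x90,n)}
  {x88, x89, x90} × {m, n} = {(x88,m), (x88,n), (x89,m), (x89,n), (x90,m), (x90,n)}
  {x88, x89, x90} × {l, m, n} = {(x88,l), (x88,m), (x88,n), (x89,l), (x89,m), (x89,n), (x90,l), (x90,m), (x90,n)}
These 13 distinct sets form the basis B.
Close under arbitrary unions to get τ_{X×Y}; counting gives |τ_{X×Y}| = 25.


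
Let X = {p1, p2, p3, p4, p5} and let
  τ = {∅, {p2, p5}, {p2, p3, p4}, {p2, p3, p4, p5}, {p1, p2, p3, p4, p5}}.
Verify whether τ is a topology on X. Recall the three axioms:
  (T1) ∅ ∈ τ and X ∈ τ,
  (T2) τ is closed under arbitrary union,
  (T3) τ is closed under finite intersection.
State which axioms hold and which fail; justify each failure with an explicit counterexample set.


τ is NOT a topology on X.

Axiom (T1): ∅ ∈ τ? Yes; X ∈ τ? Yes.
Axiom (T2/T3): check pairwise unions and intersections of members of τ.
Counterexample for (T3): {p2, p5} ∩ {p2, p3, p4} = {p2} ∉ τ. Therefore τ is NOT a topology.


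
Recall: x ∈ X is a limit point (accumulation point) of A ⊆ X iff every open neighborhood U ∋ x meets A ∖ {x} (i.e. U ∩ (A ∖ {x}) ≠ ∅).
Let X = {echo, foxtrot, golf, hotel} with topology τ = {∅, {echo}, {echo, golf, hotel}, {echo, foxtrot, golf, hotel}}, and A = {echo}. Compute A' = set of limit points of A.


A' = {foxtrot, golf, hotel}

For each x ∈ X, list the open sets U ∈ τ with x ∈ U, then check whether U ∩ (A ∖ {x}) ≠ ∅ for every such U.
  x = echo: open {echo} ∋ x has {echo} ∩ (A ∖ {echo}) = ∅, so x is NOT a limit point.
  x = foxtrot: opens ∋ x are {echo, foxtrot, golf, hotel}; each meets A ∖ {foxtrot}, so x IS a limit point.
  x = golf: opens ∋ x are {echo, golf, hotel}, {echo, foxtrot, golf, hotel}; each meets A ∖ {golf}, so x IS a limit point.
  x = hotel: opens ∋ x are {echo, golf, hotel}, {echo, foxtrot, golf, hotel}; each meets A ∖ {hotel}, so x IS a limit point.
Collecting: A' = {foxtrot, golf, hotel}.


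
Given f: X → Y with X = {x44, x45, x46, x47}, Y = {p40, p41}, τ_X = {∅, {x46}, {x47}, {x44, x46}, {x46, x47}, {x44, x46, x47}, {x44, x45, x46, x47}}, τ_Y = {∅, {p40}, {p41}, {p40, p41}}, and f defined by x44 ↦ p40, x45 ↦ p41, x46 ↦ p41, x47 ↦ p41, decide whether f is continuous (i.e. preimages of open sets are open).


f is NOT continuous.

Compute f^{-1}(U) for each U ∈ τ_Y:
  U = ∅: f^{-1}(U) = ∅ ∈ τ_X ✓.
  U = {p40}: f^{-1}(U) = {x44} ∉ τ_X ✗.
  U = {p41}: f^{-1}(U) = {x45, x46, x47} ∉ τ_X ✗.
  U = {p40, p41}: f^{-1}(U) = {x44, x45, x46, x47} ∈ τ_X ✓.
Found U = {p40} with f^{-1}(U) = {x44} not in τ_X. Therefore f is NOT continuous.


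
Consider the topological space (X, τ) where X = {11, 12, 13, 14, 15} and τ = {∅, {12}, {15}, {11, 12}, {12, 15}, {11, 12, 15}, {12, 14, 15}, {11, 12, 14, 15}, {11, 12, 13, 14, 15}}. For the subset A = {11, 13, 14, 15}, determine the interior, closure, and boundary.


int(A) = {15}, cl(A) = {11, 13, 14, 15}, ∂A = {11, 13, 14}.

Closed sets in (X, τ) are complements of opens:
  closed(X, τ) = {∅, {13}, {11, 13}, {13, 14}, {11, 13, 14}, {13, 14, 15}, {11, 12, 13, 14}, {11, 13, 14, 15}, {11, 12, 13, 14, 15}}.
int(A) = ⋃ {U ∈ τ : U ⊆ A}. Opens contained in A: ∅, {15}.
Taking the union of these: int(A) = {15}.
cl(A) = ⋂ {C closed : A ⊆ C}. Closed sets containing A: {11, 13, 14, 15}, {11, 12, 13, 14, 15}.
Intersecting these: cl(A) = {11, 13, 14, 15}.
∂A = cl(A) ∖ int(A) = {11, 13, 14, 15} ∖ {15} = {11, 13, 14}.


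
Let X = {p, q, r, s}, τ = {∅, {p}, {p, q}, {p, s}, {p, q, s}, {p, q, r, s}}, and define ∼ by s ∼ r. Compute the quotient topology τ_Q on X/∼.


X/∼ = {[p], [q], [r=s]}; |τ_Q| = 4.

Equivalence classes: [p], [q], [r=s].
Quotient map π: X → X/∼ sends p ↦ [p], q ↦ [q], r ↦ [r=s], s ↦ [r=s].
For each subset V ⊆ X/∼, compute π^{-1}(V) ⊆ X and check whether π^{-1}(V) ∈ τ. V is open in τ_Q iff π^{-1}(V) ∈ τ.
  V = {}: π^{-1}(V) = ∅ ∈ τ ✓.
  V = {[p]}: π^{-1}(V) = {p} ∈ τ ✓.
  V = {[q]}: π^{-1}(V) = {q} ∉ τ ✗.
  V = {[p], [q]}: π^{-1}(V) = {p, q} ∈ τ ✓.
  V = {[r=s]}: π^{-1}(V) = {r, s} ∉ τ ✗.
  V = {[p], [r=s]}: π^{-1}(V) = {p, r, s} ∉ τ ✗.
  V = {[q], [r=s]}: π^{-1}(V) = {q, r, s} ∉ τ ✗.
  V = {[p], [q], [r=s]}: π^{-1}(V) = {p, q, r, s} ∈ τ ✓.
Open sets in the quotient: τ_Q = {{}, {[p]}, {[p], [q]}, {[p], [q], [r=s]}} (4 elements).


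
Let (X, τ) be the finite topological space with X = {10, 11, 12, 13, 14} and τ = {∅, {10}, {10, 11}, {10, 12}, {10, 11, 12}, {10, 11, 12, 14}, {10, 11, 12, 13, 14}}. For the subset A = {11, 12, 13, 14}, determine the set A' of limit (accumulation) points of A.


A' = {13, 14}

For each x ∈ X, list the open sets U ∈ τ with x ∈ U, then check whether U ∩ (A ∖ {x}) ≠ ∅ for every such U.
  x = 10: open {10} ∋ x has {10} ∩ (A ∖ {10}) = ∅, so x is NOT a limit point.
  x = 11: open {10, 11} ∋ x has {10, 11} ∩ (A ∖ {11}) = ∅, so x is NOT a limit point.
  x = 12: open {10, 12} ∋ x has {10, 12} ∩ (A ∖ {12}) = ∅, so x is NOT a limit point.
  x = 13: opens ∋ x are {10, 11, 12, 13, 14}; each meets A ∖ {13}, so x IS a limit point.
  x = 14: opens ∋ x are {10, 11, 12, 14}, {10, 11, 12, 13, 14}; each meets A ∖ {14}, so x IS a limit point.
Collecting: A' = {13, 14}.


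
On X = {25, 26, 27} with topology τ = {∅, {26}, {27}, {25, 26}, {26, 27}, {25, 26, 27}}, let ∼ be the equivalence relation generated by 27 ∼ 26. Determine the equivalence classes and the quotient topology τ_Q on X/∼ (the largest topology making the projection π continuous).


X/∼ = {[25], [26=27]}; |τ_Q| = 3.

Equivalence classes: [25], [26=27].
Quotient map π: X → X/∼ sends 25 ↦ [25], 26 ↦ [26=27], 27 ↦ [26=27].
For each subset V ⊆ X/∼, compute π^{-1}(V) ⊆ X and check whether π^{-1}(V) ∈ τ. V is open in τ_Q iff π^{-1}(V) ∈ τ.
  V = {}: π^{-1}(V) = ∅ ∈ τ ✓.
  V = {[25]}: π^{-1}(V) = {25} ∉ τ ✗.
  V = {[26=27]}: π^{-1}(V) = {26, 27} ∈ τ ✓.
  V = {[25], [26=27]}: π^{-1}(V) = {25, 26, 27} ∈ τ ✓.
Open sets in the quotient: τ_Q = {{}, {[26=27]}, {[25], [26=27]}} (3 elements).


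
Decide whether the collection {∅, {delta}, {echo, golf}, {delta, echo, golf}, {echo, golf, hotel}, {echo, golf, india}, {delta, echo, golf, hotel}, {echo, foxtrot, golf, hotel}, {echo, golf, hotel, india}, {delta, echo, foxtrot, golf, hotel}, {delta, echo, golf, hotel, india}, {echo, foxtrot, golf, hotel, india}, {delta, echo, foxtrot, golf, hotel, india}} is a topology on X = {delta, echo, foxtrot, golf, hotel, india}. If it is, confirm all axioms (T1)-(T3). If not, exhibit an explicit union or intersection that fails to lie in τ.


τ is NOT a topology on X.

Axiom (T1): ∅ ∈ τ? Yes; X ∈ τ? Yes.
Axiom (T2/T3): check pairwise unions and intersections of members of τ.
Counterexample for (T2): {delta} ∪ {echo, golf, india} = {delta, echo, golf, india} ∉ τ. Therefore τ is NOT a topology.


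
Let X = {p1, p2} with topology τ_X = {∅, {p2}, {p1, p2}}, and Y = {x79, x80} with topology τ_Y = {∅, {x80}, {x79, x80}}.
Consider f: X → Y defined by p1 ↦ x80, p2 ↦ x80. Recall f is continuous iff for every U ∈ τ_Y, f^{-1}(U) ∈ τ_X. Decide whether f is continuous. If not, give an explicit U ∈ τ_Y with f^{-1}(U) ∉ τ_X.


f IS continuous.

Compute f^{-1}(U) for each U ∈ τ_Y:
  U = ∅: f^{-1}(U) = ∅ ∈ τ_X ✓.
  U = {x80}: f^{-1}(U) = {p1, p2} ∈ τ_X ✓.
  U = {x79, x80}: f^{-1}(U) = {p1, p2} ∈ τ_X ✓.
Every preimage lies in τ_X, so f IS continuous.


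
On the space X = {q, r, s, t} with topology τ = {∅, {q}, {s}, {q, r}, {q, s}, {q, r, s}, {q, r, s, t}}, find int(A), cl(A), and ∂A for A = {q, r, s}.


int(A) = {q, r, s}, cl(A) = {q, r, s, t}, ∂A = {t}.

Closed sets in (X, τ) are complements of opens:
  closed(X, τ) = {∅, {t}, {r, t}, {s, t}, {q, r, t}, {r, s, t}, {q, r, s, t}}.
int(A) = ⋃ {U ∈ τ : U ⊆ A}. Opens contained in A: ∅, {q}, {s}, {q, r}, {q, s}, {q, r, s}.
Taking the union of these: int(A) = {q, r, s}.
cl(A) = ⋂ {C closed : A ⊆ C}. Closed sets containing A: {q, r, s, t}.
Intersecting these: cl(A) = {q, r, s, t}.
∂A = cl(A) ∖ int(A) = {q, r, s, t} ∖ {q, r, s} = {t}.


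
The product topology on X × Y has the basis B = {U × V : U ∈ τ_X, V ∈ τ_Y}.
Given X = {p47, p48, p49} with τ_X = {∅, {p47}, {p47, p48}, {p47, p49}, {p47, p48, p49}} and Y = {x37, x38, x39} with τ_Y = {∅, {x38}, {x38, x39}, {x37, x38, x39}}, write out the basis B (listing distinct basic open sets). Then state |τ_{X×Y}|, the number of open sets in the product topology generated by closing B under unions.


Basis B = {∅ × ∅, {p47} × {x38}, {p47} × {x38, x39}, {p47, p48} × {x38}, {p47, p49} × {x38}, {p47} × {x37, x38, x39}, {p47, p48, p49} × {x38}, {p47, p48} × {x38, x39}, {p47, p49} × {x38, x39}, {p47, p48} × {x37, x38, x39}, {p47, p49} × {x37, x38, x39}, {p47, p48, p49} × {x38, x39}, {p47, p48, p49} × {x37, x38, x39}}; |τ_{X×Y}| = 30.

Enumerate products U × V with U ∈ τ_X, V ∈ τ_Y (deduplicated):
  ∅ × ∅ = {} (∅)
  {p47} × {x38} = {(p47,x38)}
  {p47} × {x38, x39} = {(p47,x38), (p47,x39)}
  {p47, p48} × {x38} = {(p47,x38), (p48,x38)}
  {p47, p49} × {x38} = {(p47,x38), (p49,x38)}
  {p47} × {x37, x38, x39} = {(p47,x37), (p47,x38), (p47,x39)}
  {p47, p48, p49} × {x38} = {(p47,x38), (p48,x38), (p49,x38)}
  {p47, p48} × {x38, x39} = {(p47,x38), (p47,x39), (p48,x38), (p48,x39)}
  {p47, p49} × {x38, x39} = {(p47,x38), (p47,x39), (p49,x38), (p49,x39)}
  {p47, p48} × {x37, x38, x39} = {(p47,x37), (p47,x38), (p47,x39), (p48,x37), (p48,x38), (p48,x39)}
  {p47, p49} × {x37, x38, x39} = {(p47,x37), (p47,x38), (p47,x39), (p49,x37), (p49,x38), (p49,x39)}
  {p47, p48, p49} × {x38, x39} = {(p47,x38), (p47,x39), (p48,x38), (p48,x39), (p49,x38), (p49,x39)}
  {p47, p48, p49} × {x37, x38, x39} = {(p47,x37), (p47,x38), (p47,x39), (p48,x37), (p48,x38), (p48,x39), (p49,x37), (p49,x38), (p49,x39)}
These 13 distinct sets form the basis B.
Close under arbitrary unions to get τ_{X×Y}; counting gives |τ_{X×Y}| = 30.


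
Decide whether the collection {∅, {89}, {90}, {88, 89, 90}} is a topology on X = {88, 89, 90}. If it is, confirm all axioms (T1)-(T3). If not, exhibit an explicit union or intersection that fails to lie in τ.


τ is NOT a topology on X.

Axiom (T1): ∅ ∈ τ? Yes; X ∈ τ? Yes.
Axiom (T2/T3): check pairwise unions and intersections of members of τ.
Counterexample for (T2): {89} ∪ {90} = {89, 90} ∉ τ. Therefore τ is NOT a topology.


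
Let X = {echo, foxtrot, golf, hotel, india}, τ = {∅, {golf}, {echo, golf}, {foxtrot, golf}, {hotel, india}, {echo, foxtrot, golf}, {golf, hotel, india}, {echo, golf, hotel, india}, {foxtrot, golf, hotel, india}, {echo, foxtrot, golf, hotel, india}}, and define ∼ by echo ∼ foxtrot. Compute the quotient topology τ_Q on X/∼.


X/∼ = {[echo=foxtrot], [golf], [hotel], [india]}; |τ_Q| = 6.

Equivalence classes: [echo=foxtrot], [golf], [hotel], [india].
Quotient map π: X → X/∼ sends echo ↦ [echo=foxtrot], foxtrot ↦ [echo=foxtrot], golf ↦ [golf], hotel ↦ [hotel], india ↦ [india].
For each subset V ⊆ X/∼, compute π^{-1}(V) ⊆ X and check whether π^{-1}(V) ∈ τ. V is open in τ_Q iff π^{-1}(V) ∈ τ.
  V = {}: π^{-1}(V) = ∅ ∈ τ ✓.
  V = {[echo=foxtrot]}: π^{-1}(V) = {echo, foxtrot} ∉ τ ✗.
  V = {[golf]}: π^{-1}(V) = {golf} ∈ τ ✓.
  V = {[echo=foxtrot], [golf]}: π^{-1}(V) = {echo, foxtrot, golf} ∈ τ ✓.
  V = {[hotel]}: π^{-1}(V) = {hotel} ∉ τ ✗.
  V = {[echo=foxtrot], [hotel]}: π^{-1}(V) = {echo, foxtrot, hotel} ∉ τ ✗.
  V = {[golf], [hotel]}: π^{-1}(V) = {golf, hotel} ∉ τ ✗.
  V = {[echo=foxtrot], [golf], [hotel]}: π^{-1}(V) = {echo, foxtrot, golf, hotel} ∉ τ ✗.
  V = {[india]}: π^{-1}(V) = {india} ∉ τ ✗.
  V = {[echo=foxtrot], [india]}: π^{-1}(V) = {echo, foxtrot, india} ∉ τ ✗.
  V = {[golf], [india]}: π^{-1}(V) = {golf, india} ∉ τ ✗.
  V = {[echo=foxtrot], [golf], [india]}: π^{-1}(V) = {echo, foxtrot, golf, india} ∉ τ ✗.
  V = {[hotel], [india]}: π^{-1}(V) = {hotel, india} ∈ τ ✓.
  V = {[echo=foxtrot], [hotel], [india]}: π^{-1}(V) = {echo, foxtrot, hotel, india} ∉ τ ✗.
  V = {[golf], [hotel], [india]}: π^{-1}(V) = {golf, hotel, india} ∈ τ ✓.
  V = {[echo=foxtrot], [golf], [hotel], [india]}: π^{-1}(V) = {echo, foxtrot, golf, hotel, india} ∈ τ ✓.
Open sets in the quotient: τ_Q = {{}, {[golf]}, {[echo=foxtrot], [golf]}, {[hotel], [india]}, {[golf], [hotel], [india]}, {[echo=foxtrot], [golf], [hotel], [india]}} (6 elements).


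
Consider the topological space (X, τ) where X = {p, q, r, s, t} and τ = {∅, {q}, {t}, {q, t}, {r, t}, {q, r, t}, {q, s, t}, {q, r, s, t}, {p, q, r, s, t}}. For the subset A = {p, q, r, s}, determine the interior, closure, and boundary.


int(A) = {q}, cl(A) = {p, q, r, s}, ∂A = {p, r, s}.

Closed sets in (X, τ) are complements of opens:
  closed(X, τ) = {∅, {p}, {p, r}, {p, s}, {p, q, s}, {p, r, s}, {p, q, r, s}, {p, r, s, t}, {p, q, r, s, t}}.
int(A) = ⋃ {U ∈ τ : U ⊆ A}. Opens contained in A: ∅, {q}.
Taking the union of these: int(A) = {q}.
cl(A) = ⋂ {C closed : A ⊆ C}. Closed sets containing A: {p, q, r, s}, {p, q, r, s, t}.
Intersecting these: cl(A) = {p, q, r, s}.
∂A = cl(A) ∖ int(A) = {p, q, r, s} ∖ {q} = {p, r, s}.


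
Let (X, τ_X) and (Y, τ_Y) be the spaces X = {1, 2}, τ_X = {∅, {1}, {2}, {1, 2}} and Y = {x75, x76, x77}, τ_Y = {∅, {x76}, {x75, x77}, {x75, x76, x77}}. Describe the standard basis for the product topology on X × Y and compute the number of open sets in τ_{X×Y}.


Basis B = {∅ × ∅, {1} × {x76}, {2} × {x76}, {1} × {x75, x77}, {1, 2} × {x76}, {2} × {x75, x77}, {1} × {x75, x76, x77}, {2} × {x75, x76, x77}, {1, 2} × {x75, x77}, {1, 2} × {x75, x76, x77}}; |τ_{X×Y}| = 16.

Enumerate products U × V with U ∈ τ_X, V ∈ τ_Y (deduplicated):
  ∅ × ∅ = {} (∅)
  {1} × {x76} = {(1,x76)}
  {2} × {x76} = {(2,x76)}
  {1} × {x75, x77} = {(1,x75), (1,x77)}
  {1, 2} × {x76} = {(1,x76), (2,x76)}
  {2} × {x75, x77} = {(2,x75), (2,x77)}
  {1} × {x75, x76, x77} = {(1,x75), (1,x76), (1,x77)}
  {2} × {x75, x76, x77} = {(2,x75), (2,x76), (2,x77)}
  {1, 2} × {x75, x77} = {(1,x75), (1,x77), (2,x75), (2,x77)}
  {1, 2} × {x75, x76, x77} = {(1,x75), (1,x76), (1,x77), (2,x75), (2,x76), (2,x77)}
These 10 distinct sets form the basis B.
Close under arbitrary unions to get τ_{X×Y}; counting gives |τ_{X×Y}| = 16.


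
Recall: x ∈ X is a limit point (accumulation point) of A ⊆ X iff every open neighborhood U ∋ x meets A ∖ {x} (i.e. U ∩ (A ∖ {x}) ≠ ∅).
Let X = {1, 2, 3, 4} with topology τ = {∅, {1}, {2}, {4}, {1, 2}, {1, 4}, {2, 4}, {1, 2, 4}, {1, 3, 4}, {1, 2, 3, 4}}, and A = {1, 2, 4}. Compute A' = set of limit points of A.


A' = {3}

For each x ∈ X, list the open sets U ∈ τ with x ∈ U, then check whether U ∩ (A ∖ {x}) ≠ ∅ for every such U.
  x = 1: open {1} ∋ x has {1} ∩ (A ∖ {1}) = ∅, so x is NOT a limit point.
  x = 2: open {2} ∋ x has {2} ∩ (A ∖ {2}) = ∅, so x is NOT a limit point.
  x = 3: opens ∋ x are {1, 3, 4}, {1, 2, 3, 4}; each meets A ∖ {3}, so x IS a limit point.
  x = 4: open {4} ∋ x has {4} ∩ (A ∖ {4}) = ∅, so x is NOT a limit point.
Collecting: A' = {3}.


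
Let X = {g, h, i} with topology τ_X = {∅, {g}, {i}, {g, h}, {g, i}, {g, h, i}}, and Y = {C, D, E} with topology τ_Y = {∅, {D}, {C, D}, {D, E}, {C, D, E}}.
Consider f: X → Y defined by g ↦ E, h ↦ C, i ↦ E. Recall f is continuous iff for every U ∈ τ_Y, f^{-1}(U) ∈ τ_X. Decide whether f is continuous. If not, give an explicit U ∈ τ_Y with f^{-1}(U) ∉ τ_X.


f is NOT continuous.

Compute f^{-1}(U) for each U ∈ τ_Y:
  U = ∅: f^{-1}(U) = ∅ ∈ τ_X ✓.
  U = {D}: f^{-1}(U) = ∅ ∈ τ_X ✓.
  U = {C, D}: f^{-1}(U) = {h} ∉ τ_X ✗.
  U = {D, E}: f^{-1}(U) = {g, i} ∈ τ_X ✓.
  U = {C, D, E}: f^{-1}(U) = {g, h, i} ∈ τ_X ✓.
Found U = {C, D} with f^{-1}(U) = {h} not in τ_X. Therefore f is NOT continuous.


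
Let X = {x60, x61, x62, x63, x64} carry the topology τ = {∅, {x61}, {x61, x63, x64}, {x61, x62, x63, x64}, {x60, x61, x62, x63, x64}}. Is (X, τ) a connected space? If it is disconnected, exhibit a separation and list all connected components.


(X, τ) is connected.

Find clopen sets (U ∈ τ with X ∖ U ∈ τ):
  U = ∅, X ∖ U = {x60, x61, x62, x63, x64} — both open, so U is clopen.
  U = {x60, x61, x62, x63, x64}, X ∖ U = ∅ — both open, so U is clopen.
Only trivial clopens (∅ and X) exist, so (X, τ) is connected.
Compute connected components by grouping points that agree on all clopens:
  component: {x60, x61, x62, x63, x64}


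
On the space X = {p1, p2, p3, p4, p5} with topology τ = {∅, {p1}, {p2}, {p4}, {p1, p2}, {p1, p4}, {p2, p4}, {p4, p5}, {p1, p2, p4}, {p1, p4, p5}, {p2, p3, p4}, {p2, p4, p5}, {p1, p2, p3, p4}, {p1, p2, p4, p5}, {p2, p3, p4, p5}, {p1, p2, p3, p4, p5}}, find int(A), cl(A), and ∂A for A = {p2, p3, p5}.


int(A) = {p2}, cl(A) = {p2, p3, p5}, ∂A = {p3, p5}.

Closed sets in (X, τ) are complements of opens:
  closed(X, τ) = {∅, {p1}, {p3}, {p5}, {p1, p3}, {p1, p5}, {p2, p3}, {p3, p5}, {p1, p2, p3}, {p1, p3, p5}, {p2, p3, p5}, {p3, p4, p5}, {p1, p2, p3, p5}, {p1, p3, p4, p5}, {p2, p3, p4, p5}, {p1, p2, p3, p4, p5}}.
int(A) = ⋃ {U ∈ τ : U ⊆ A}. Opens contained in A: ∅, {p2}.
Taking the union of these: int(A) = {p2}.
cl(A) = ⋂ {C closed : A ⊆ C}. Closed sets containing A: {p2, p3, p5}, {p1, p2, p3, p5}, {p2, p3, p4, p5}, {p1, p2, p3, p4, p5}.
Intersecting these: cl(A) = {p2, p3, p5}.
∂A = cl(A) ∖ int(A) = {p2, p3, p5} ∖ {p2} = {p3, p5}.


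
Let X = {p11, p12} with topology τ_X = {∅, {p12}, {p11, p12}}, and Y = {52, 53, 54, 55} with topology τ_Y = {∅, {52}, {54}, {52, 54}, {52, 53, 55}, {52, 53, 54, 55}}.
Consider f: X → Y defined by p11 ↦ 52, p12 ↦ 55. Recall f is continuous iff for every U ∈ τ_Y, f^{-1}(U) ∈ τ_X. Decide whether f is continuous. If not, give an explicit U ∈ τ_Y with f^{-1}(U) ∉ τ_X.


f is NOT continuous.

Compute f^{-1}(U) for each U ∈ τ_Y:
  U = ∅: f^{-1}(U) = ∅ ∈ τ_X ✓.
  U = {52}: f^{-1}(U) = {p11} ∉ τ_X ✗.
  U = {54}: f^{-1}(U) = ∅ ∈ τ_X ✓.
  U = {52, 54}: f^{-1}(U) = {p11} ∉ τ_X ✗.
  U = {52, 53, 55}: f^{-1}(U) = {p11, p12} ∈ τ_X ✓.
  U = {52, 53, 54, 55}: f^{-1}(U) = {p11, p12} ∈ τ_X ✓.
Found U = {52} with f^{-1}(U) = {p11} not in τ_X. Therefore f is NOT continuous.


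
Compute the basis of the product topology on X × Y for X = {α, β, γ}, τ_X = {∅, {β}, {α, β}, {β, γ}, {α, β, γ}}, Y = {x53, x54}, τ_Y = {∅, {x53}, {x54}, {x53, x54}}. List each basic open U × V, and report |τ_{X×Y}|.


Basis B = {∅ × ∅, {β} × {x53}, {β} × {x54}, {α, β} × {x53}, {α, β} × {x54}, {β} × {x53, x54}, {β, γ} × {x53}, {β, γ} × {x54}, {α, β, γ} × {x53}, {α, β, γ} × {x54}, {α, β} × {x53, x54}, {β, γ} × {x53, x54}, {α, β, γ} × {x53, x54}}; |τ_{X×Y}| = 25.

Enumerate products U × V with U ∈ τ_X, V ∈ τ_Y (deduplicated):
  ∅ × ∅ = {} (∅)
  {β} × {x53} = {(β,x53)}
  {β} × {x54} = {(β,x54)}
  {α, β} × {x53} = {(α,x53), (β,x53)}
  {α, β} × {x54} = {(α,x54), (β,x54)}
  {β} × {x53, x54} = {(β,x53), (β,x54)}
  {β, γ} × {x53} = {(β,x53), (γ,x53)}
  {β, γ} × {x54} = {(β,x54), (γ,x54)}
  {α, β, γ} × {x53} = {(α,x53), (β,x53), (γ,x53)}
  {α, β, γ} × {x54} = {(α,x54), (β,x54), (γ,x54)}
  {α, β} × {x53, x54} = {(α,x53), (α,x54), (β,x53), (β,x54)}
  {β, γ} × {x53, x54} = {(β,x53), (β,x54), (γ,x53), (γ,x54)}
  {α, β, γ} × {x53, x54} = {(α,x53), (α,x54), (β,x53), (β,x54), (γ,x53), (γ,x54)}
These 13 distinct sets form the basis B.
Close under arbitrary unions to get τ_{X×Y}; counting gives |τ_{X×Y}| = 25.


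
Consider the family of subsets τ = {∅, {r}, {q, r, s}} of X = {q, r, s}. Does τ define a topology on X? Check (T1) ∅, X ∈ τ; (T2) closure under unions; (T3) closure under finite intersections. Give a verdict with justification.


τ IS a topology on X.

Axiom (T1): ∅ ∈ τ? Yes; X ∈ τ? Yes.
Axiom (T2/T3): check pairwise unions and intersections of members of τ.
All pairwise intersections and unions checked — each lies in τ. Therefore τ satisfies (T1), (T2), (T3): it IS a topology on X.


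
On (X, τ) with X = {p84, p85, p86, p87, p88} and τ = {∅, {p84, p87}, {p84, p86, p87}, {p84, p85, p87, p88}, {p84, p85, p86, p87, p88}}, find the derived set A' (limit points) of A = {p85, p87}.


A' = {p84, p85, p86, p88}

For each x ∈ X, list the open sets U ∈ τ with x ∈ U, then check whether U ∩ (A ∖ {x}) ≠ ∅ for every such U.
  x = p84: opens ∋ x are {p84, p87}, {p84, p86, p87}, {p84, p85, p87, p88}, {p84, p85, p86, p87, p88}; each meets A ∖ {p84}, so x IS a limit point.
  x = p85: opens ∋ x are {p84, p85, p87, p88}, {p84, p85, p86, p87, p88}; each meets A ∖ {p85}, so x IS a limit point.
  x = p86: opens ∋ x are {p84, p86, p87}, {p84, p85, p86, p87, p88}; each meets A ∖ {p86}, so x IS a limit point.
  x = p87: open {p84, p87} ∋ x has {p84, p87} ∩ (A ∖ {p87}) = ∅, so x is NOT a limit point.
  x = p88: opens ∋ x are {p84, p85, p87, p88}, {p84, p85, p86, p87, p88}; each meets A ∖ {p88}, so x IS a limit point.
Collecting: A' = {p84, p85, p86, p88}.


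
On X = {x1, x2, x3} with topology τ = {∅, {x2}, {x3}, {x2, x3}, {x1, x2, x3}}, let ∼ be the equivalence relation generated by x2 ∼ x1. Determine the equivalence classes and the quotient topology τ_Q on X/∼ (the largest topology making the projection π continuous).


X/∼ = {[x1=x2], [x3]}; |τ_Q| = 3.

Equivalence classes: [x1=x2], [x3].
Quotient map π: X → X/∼ sends x1 ↦ [x1=x2], x2 ↦ [x1=x2], x3 ↦ [x3].
For each subset V ⊆ X/∼, compute π^{-1}(V) ⊆ X and check whether π^{-1}(V) ∈ τ. V is open in τ_Q iff π^{-1}(V) ∈ τ.
  V = {}: π^{-1}(V) = ∅ ∈ τ ✓.
  V = {[x1=x2]}: π^{-1}(V) = {x1, x2} ∉ τ ✗.
  V = {[x3]}: π^{-1}(V) = {x3} ∈ τ ✓.
  V = {[x1=x2], [x3]}: π^{-1}(V) = {x1, x2, x3} ∈ τ ✓.
Open sets in the quotient: τ_Q = {{}, {[x3]}, {[x1=x2], [x3]}} (3 elements).


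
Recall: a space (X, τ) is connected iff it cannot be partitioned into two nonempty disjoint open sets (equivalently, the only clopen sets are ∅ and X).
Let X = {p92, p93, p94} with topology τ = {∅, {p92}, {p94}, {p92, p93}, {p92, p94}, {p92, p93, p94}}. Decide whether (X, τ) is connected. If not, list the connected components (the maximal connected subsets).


(X, τ) is disconnected; components = [{p94}, {p92, p93}].

Find clopen sets (U ∈ τ with X ∖ U ∈ τ):
  U = ∅, X ∖ U = {p92, p93, p94} — both open, so U is clopen.
  U = {p94}, X ∖ U = {p92, p93} — both open, so U is clopen.
  U = {p92, p93}, X ∖ U = {p94} — both open, so U is clopen.
  U = {p92, p93, p94}, X ∖ U = ∅ — both open, so U is clopen.
Nontrivial clopen(s) exist: e.g. {p94}. So (X, τ) is disconnected.
Compute connected components by grouping points that agree on all clopens:
  component: {p94}
  component: {p92, p93}


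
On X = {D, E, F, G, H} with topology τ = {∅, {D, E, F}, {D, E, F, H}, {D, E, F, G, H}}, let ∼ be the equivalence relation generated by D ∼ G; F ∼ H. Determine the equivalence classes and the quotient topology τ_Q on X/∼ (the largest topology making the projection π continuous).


X/∼ = {[D=G], [E], [F=H]}; |τ_Q| = 2.

Equivalence classes: [D=G], [E], [F=H].
Quotient map π: X → X/∼ sends D ↦ [D=G], E ↦ [E], F ↦ [F=H], G ↦ [D=G], H ↦ [F=H].
For each subset V ⊆ X/∼, compute π^{-1}(V) ⊆ X and check whether π^{-1}(V) ∈ τ. V is open in τ_Q iff π^{-1}(V) ∈ τ.
  V = {}: π^{-1}(V) = ∅ ∈ τ ✓.
  V = {[D=G]}: π^{-1}(V) = {D, G} ∉ τ ✗.
  V = {[E]}: π^{-1}(V) = {E} ∉ τ ✗.
  V = {[D=G], [E]}: π^{-1}(V) = {D, E, G} ∉ τ ✗.
  V = {[F=H]}: π^{-1}(V) = {F, H} ∉ τ ✗.
  V = {[D=G], [F=H]}: π^{-1}(V) = {D, F, G, H} ∉ τ ✗.
  V = {[E], [F=H]}: π^{-1}(V) = {E, F, H} ∉ τ ✗.
  V = {[D=G], [E], [F=H]}: π^{-1}(V) = {D, E, F, G, H} ∈ τ ✓.
Open sets in the quotient: τ_Q = {{}, {[D=G], [E], [F=H]}} (2 elements).


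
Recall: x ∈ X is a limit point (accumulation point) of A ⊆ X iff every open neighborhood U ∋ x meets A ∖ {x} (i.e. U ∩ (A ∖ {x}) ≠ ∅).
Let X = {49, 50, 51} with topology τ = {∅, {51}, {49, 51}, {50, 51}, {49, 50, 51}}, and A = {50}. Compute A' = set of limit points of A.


A' = ∅

For each x ∈ X, list the open sets U ∈ τ with x ∈ U, then check whether U ∩ (A ∖ {x}) ≠ ∅ for every such U.
  x = 49: open {49, 51} ∋ x has {49, 51} ∩ (A ∖ {49}) = ∅, so x is NOT a limit point.
  x = 50: open {50, 51} ∋ x has {50, 51} ∩ (A ∖ {50}) = ∅, so x is NOT a limit point.
  x = 51: open {51} ∋ x has {51} ∩ (A ∖ {51}) = ∅, so x is NOT a limit point.
Collecting: A' = ∅.


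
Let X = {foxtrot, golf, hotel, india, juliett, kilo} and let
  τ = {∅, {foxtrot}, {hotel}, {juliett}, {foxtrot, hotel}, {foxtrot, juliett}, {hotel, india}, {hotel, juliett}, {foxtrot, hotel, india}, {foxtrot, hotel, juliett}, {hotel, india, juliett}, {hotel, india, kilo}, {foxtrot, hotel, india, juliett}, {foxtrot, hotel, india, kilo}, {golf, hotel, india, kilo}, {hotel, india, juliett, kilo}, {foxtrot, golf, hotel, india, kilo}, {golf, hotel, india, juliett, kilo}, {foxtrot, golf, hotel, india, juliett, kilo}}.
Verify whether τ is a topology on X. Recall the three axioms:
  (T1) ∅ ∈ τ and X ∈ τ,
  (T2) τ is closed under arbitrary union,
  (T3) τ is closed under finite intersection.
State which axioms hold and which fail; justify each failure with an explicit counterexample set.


τ is NOT a topology on X.

Axiom (T1): ∅ ∈ τ? Yes; X ∈ τ? Yes.
Axiom (T2/T3): check pairwise unions and intersections of members of τ.
Counterexample for (T2): {foxtrot} ∪ {hotel, india, juliett, kilo} = {foxtrot, hotel, india, juliett, kilo} ∉ τ. Therefore τ is NOT a topology.


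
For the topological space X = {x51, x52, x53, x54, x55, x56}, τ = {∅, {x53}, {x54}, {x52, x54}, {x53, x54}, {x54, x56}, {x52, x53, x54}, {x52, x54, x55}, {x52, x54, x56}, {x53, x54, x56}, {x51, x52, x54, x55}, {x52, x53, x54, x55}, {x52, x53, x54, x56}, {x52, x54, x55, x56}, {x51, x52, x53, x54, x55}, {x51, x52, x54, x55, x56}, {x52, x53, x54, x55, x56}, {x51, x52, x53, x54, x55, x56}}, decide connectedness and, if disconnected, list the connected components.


(X, τ) is disconnected; components = [{x53}, {x51, x52, x54, x55, x56}].

Find clopen sets (U ∈ τ with X ∖ U ∈ τ):
  U = ∅, X ∖ U = {x51, x52, x53, x54, x55, x56} — both open, so U is clopen.
  U = {x53}, X ∖ U = {x51, x52, x54, x55, x56} — both open, so U is clopen.
  U = {x51, x52, x54, x55, x56}, X ∖ U = {x53} — both open, so U is clopen.
  U = {x51, x52, x53, x54, x55, x56}, X ∖ U = ∅ — both open, so U is clopen.
Nontrivial clopen(s) exist: e.g. {x53}. So (X, τ) is disconnected.
Compute connected components by grouping points that agree on all clopens:
  component: {x53}
  component: {x51, x52, x54, x55, x56}


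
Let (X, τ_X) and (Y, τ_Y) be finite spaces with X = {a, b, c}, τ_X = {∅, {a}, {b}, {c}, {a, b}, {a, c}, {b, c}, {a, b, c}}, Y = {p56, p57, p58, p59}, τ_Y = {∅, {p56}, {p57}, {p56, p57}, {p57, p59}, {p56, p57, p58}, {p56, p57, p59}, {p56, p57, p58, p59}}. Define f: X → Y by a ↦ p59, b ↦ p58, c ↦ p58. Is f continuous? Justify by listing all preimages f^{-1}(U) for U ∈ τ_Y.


f IS continuous.

Compute f^{-1}(U) for each U ∈ τ_Y:
  U = ∅: f^{-1}(U) = ∅ ∈ τ_X ✓.
  U = {p56}: f^{-1}(U) = ∅ ∈ τ_X ✓.
  U = {p57}: f^{-1}(U) = ∅ ∈ τ_X ✓.
  U = {p56, p57}: f^{-1}(U) = ∅ ∈ τ_X ✓.
  U = {p57, p59}: f^{-1}(U) = {a} ∈ τ_X ✓.
  U = {p56, p57, p58}: f^{-1}(U) = {b, c} ∈ τ_X ✓.
  U = {p56, p57, p59}: f^{-1}(U) = {a} ∈ τ_X ✓.
  U = {p56, p57, p58, p59}: f^{-1}(U) = {a, b, c} ∈ τ_X ✓.
Every preimage lies in τ_X, so f IS continuous.


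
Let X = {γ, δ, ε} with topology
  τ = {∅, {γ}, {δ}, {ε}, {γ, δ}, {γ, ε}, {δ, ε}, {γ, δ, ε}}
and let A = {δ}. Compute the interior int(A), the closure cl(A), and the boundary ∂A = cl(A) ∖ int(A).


int(A) = {δ}, cl(A) = {δ}, ∂A = ∅.

Closed sets in (X, τ) are complements of opens:
  closed(X, τ) = {∅, {γ}, {δ}, {ε}, {γ, δ}, {γ, ε}, {δ, ε}, {γ, δ, ε}}.
int(A) = ⋃ {U ∈ τ : U ⊆ A}. Opens contained in A: ∅, {δ}.
Taking the union of these: int(A) = {δ}.
cl(A) = ⋂ {C closed : A ⊆ C}. Closed sets containing A: {δ}, {γ, δ}, {δ, ε}, {γ, δ, ε}.
Intersecting these: cl(A) = {δ}.
∂A = cl(A) ∖ int(A) = {δ} ∖ {δ} = ∅.


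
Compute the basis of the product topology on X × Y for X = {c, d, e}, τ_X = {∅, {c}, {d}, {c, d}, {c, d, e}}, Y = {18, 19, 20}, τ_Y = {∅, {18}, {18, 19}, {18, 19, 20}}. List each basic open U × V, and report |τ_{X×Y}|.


Basis B = {∅ × ∅, {c} × {18}, {d} × {18}, {c} × {18, 19}, {c, d} × {18}, {d} × {18, 19}, {c} × {18, 19, 20}, {c, d, e} × {18}, {d} × {18, 19, 20}, {c, d} × {18, 19}, {c, d} × {18, 19, 20}, {c, d, e} × {18, 19}, {c, d, e} × {18, 19, 20}}; |τ_{X×Y}| = 30.

Enumerate products U × V with U ∈ τ_X, V ∈ τ_Y (deduplicated):
  ∅ × ∅ = {} (∅)
  {c} × {18} = {(c,18)}
  {d} × {18} = {(d,18)}
  {c} × {18, 19} = {(c,18), (c,19)}
  {c, d} × {18} = {(c,18), (d,18)}
  {d} × {18, 19} = {(d,18), (d,19)}
  {c} × {18, 19, 20} = {(c,18), (c,19), (c,20)}
  {c, d, e} × {18} = {(c,18), (d,18), (e,18)}
  {d} × {18, 19, 20} = {(d,18), (d,19), (d,20)}
  {c, d} × {18, 19} = {(c,18), (c,19), (d,18), (d,19)}
  {c, d} × {18, 19, 20} = {(c,18), (c,19), (c,20), (d,18), (d,19), (d,20)}
  {c, d, e} × {18, 19} = {(c,18), (c,19), (d,18), (d,19), (e,18), (e,19)}
  {c, d, e} × {18, 19, 20} = {(c,18), (c,19), (c,20), (d,18), (d,19), (d,20), (e,18), (e,19), (e,20)}
These 13 distinct sets form the basis B.
Close under arbitrary unions to get τ_{X×Y}; counting gives |τ_{X×Y}| = 30.


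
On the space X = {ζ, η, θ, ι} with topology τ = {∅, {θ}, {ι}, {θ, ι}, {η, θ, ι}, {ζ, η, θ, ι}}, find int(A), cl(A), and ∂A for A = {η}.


int(A) = ∅, cl(A) = {ζ, η}, ∂A = {ζ, η}.

Closed sets in (X, τ) are complements of opens:
  closed(X, τ) = {∅, {ζ}, {ζ, η}, {ζ, η, θ}, {ζ, η, ι}, {ζ, η, θ, ι}}.
int(A) = ⋃ {U ∈ τ : U ⊆ A}. Opens contained in A: ∅.
Taking the union of these: int(A) = ∅.
cl(A) = ⋂ {C closed : A ⊆ C}. Closed sets containing A: {ζ, η}, {ζ, η, θ}, {ζ, η, ι}, {ζ, η, θ, ι}.
Intersecting these: cl(A) = {ζ, η}.
∂A = cl(A) ∖ int(A) = {ζ, η} ∖ ∅ = {ζ, η}.


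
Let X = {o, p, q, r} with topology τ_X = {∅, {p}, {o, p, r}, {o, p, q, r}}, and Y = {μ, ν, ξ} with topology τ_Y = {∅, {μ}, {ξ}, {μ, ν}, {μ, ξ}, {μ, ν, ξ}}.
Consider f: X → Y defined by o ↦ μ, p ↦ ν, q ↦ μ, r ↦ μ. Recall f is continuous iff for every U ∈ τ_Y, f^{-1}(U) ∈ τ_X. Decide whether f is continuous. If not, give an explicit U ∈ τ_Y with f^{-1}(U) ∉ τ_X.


f is NOT continuous.

Compute f^{-1}(U) for each U ∈ τ_Y:
  U = ∅: f^{-1}(U) = ∅ ∈ τ_X ✓.
  U = {μ}: f^{-1}(U) = {o, q, r} ∉ τ_X ✗.
  U = {ξ}: f^{-1}(U) = ∅ ∈ τ_X ✓.
  U = {μ, ν}: f^{-1}(U) = {o, p, q, r} ∈ τ_X ✓.
  U = {μ, ξ}: f^{-1}(U) = {o, q, r} ∉ τ_X ✗.
  U = {μ, ν, ξ}: f^{-1}(U) = {o, p, q, r} ∈ τ_X ✓.
Found U = {μ} with f^{-1}(U) = {o, q, r} not in τ_X. Therefore f is NOT continuous.


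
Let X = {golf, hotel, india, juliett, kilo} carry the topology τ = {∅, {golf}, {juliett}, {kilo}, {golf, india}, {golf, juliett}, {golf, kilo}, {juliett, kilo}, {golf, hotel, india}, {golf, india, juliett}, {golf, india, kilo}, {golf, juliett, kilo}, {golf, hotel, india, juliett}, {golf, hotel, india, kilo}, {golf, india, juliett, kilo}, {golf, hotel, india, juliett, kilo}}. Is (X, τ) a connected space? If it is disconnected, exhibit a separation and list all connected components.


(X, τ) is disconnected; components = [{juliett}, {kilo}, {golf, hotel, india}].

Find clopen sets (U ∈ τ with X ∖ U ∈ τ):
  U = ∅, X ∖ U = {golf, hotel, india, juliett, kilo} — both open, so U is clopen.
  U = {juliett}, X ∖ U = {golf, hotel, india, kilo} — both open, so U is clopen.
  U = {kilo}, X ∖ U = {golf, hotel, india, juliett} — both open, so U is clopen.
  U = {juliett, kilo}, X ∖ U = {golf, hotel, india} — both open, so U is clopen.
  U = {golf, hotel, india}, X ∖ U = {juliett, kilo} — both open, so U is clopen.
  U = {golf, hotel, india, juliett}, X ∖ U = {kilo} — both open, so U is clopen.
  U = {golf, hotel, india, kilo}, X ∖ U = {juliett} — both open, so U is clopen.
  U = {golf, hotel, india, juliett, kilo}, X ∖ U = ∅ — both open, so U is clopen.
Nontrivial clopen(s) exist: e.g. {golf, hotel, india}. So (X, τ) is disconnected.
Compute connected components by grouping points that agree on all clopens:
  component: {juliett}
  component: {kilo}
  component: {golf, hotel, india}


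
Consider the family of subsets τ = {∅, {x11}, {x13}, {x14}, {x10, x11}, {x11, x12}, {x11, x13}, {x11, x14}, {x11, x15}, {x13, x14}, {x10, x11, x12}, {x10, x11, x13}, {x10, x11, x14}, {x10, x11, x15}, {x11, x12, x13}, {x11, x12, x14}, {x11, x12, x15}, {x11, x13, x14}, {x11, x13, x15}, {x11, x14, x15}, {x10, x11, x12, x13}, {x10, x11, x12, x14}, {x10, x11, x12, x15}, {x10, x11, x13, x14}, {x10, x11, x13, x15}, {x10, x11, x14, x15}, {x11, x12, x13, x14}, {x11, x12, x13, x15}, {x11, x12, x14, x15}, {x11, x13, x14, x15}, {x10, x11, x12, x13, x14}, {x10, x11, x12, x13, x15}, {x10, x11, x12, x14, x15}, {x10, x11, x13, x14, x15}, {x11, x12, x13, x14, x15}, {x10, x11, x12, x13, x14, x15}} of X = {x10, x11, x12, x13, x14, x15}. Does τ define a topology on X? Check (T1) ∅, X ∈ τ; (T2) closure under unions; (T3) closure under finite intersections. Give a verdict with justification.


τ IS a topology on X.

Axiom (T1): ∅ ∈ τ? Yes; X ∈ τ? Yes.
Axiom (T2/T3): check pairwise unions and intersections of members of τ.
All pairwise intersections and unions checked — each lies in τ. Therefore τ satisfies (T1), (T2), (T3): it IS a topology on X.


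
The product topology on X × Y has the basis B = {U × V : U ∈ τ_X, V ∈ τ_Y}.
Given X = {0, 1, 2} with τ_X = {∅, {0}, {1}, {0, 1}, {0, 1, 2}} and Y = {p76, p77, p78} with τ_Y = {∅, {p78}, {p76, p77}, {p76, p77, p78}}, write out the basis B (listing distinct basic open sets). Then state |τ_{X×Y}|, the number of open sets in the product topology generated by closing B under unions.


Basis B = {∅ × ∅, {0} × {p78}, {1} × {p78}, {0} × {p76, p77}, {0, 1} × {p78}, {1} × {p76, p77}, {0} × {p76, p77, p78}, {0, 1, 2} × {p78}, {1} × {p76, p77, p78}, {0, 1} × {p76, p77}, {0, 1} × {p76, p77, p78}, {0, 1, 2} × {p76, p77}, {0, 1, 2} × {p76, p77, p78}}; |τ_{X×Y}| = 25.

Enumerate products U × V with U ∈ τ_X, V ∈ τ_Y (deduplicated):
  ∅ × ∅ = {} (∅)
  {0} × {p78} = {(0,p78)}
  {1} × {p78} = {(1,p78)}
  {0} × {p76, p77} = {(0,p76), (0,p77)}
  {0, 1} × {p78} = {(0,p78), (1,p78)}
  {1} × {p76, p77} = {(1,p76), (1,p77)}
  {0} × {p76, p77, p78} = {(0,p76), (0,p77), (0,p78)}
  {0, 1, 2} × {p78} = {(0,p78), (1,p78), (2,p78)}
  {1} × {p76, p77, p78} = {(1,p76), (1,p77), (1,p78)}
  {0, 1} × {p76, p77} = {(0,p76), (0,p77), (1,p76), (1,p77)}
  {0, 1} × {p76, p77, p78} = {(0,p76), (0,p77), (0,p78), (1,p76), (1,p77), (1,p78)}
  {0, 1, 2} × {p76, p77} = {(0,p76), (0,p77), (1,p76), (1,p77), (2,p76), (2,p77)}
  {0, 1, 2} × {p76, p77, p78} = {(0,p76), (0,p77), (0,p78), (1,p76), (1,p77), (1,p78), (2,p76), (2,p77), (2,p78)}
These 13 distinct sets form the basis B.
Close under arbitrary unions to get τ_{X×Y}; counting gives |τ_{X×Y}| = 25.


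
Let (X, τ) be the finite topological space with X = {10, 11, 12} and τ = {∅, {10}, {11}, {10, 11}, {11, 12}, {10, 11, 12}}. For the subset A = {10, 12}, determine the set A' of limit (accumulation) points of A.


A' = ∅

For each x ∈ X, list the open sets U ∈ τ with x ∈ U, then check whether U ∩ (A ∖ {x}) ≠ ∅ for every such U.
  x = 10: open {10} ∋ x has {10} ∩ (A ∖ {10}) = ∅, so x is NOT a limit point.
  x = 11: open {11} ∋ x has {11} ∩ (A ∖ {11}) = ∅, so x is NOT a limit point.
  x = 12: open {11, 12} ∋ x has {11, 12} ∩ (A ∖ {12}) = ∅, so x is NOT a limit point.
Collecting: A' = ∅.


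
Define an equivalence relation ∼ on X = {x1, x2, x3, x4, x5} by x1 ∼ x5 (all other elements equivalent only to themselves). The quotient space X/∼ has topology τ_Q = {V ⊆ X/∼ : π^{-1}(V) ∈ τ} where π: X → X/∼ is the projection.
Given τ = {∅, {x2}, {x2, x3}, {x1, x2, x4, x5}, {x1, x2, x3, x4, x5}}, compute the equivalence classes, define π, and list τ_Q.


X/∼ = {[x1=x5], [x2], [x3], [x4]}; |τ_Q| = 5.

Equivalence classes: [x1=x5], [x2], [x3], [x4].
Quotient map π: X → X/∼ sends x1 ↦ [x1=x5], x2 ↦ [x2], x3 ↦ [x3], x4 ↦ [x4], x5 ↦ [x1=x5].
For each subset V ⊆ X/∼, compute π^{-1}(V) ⊆ X and check whether π^{-1}(V) ∈ τ. V is open in τ_Q iff π^{-1}(V) ∈ τ.
  V = {}: π^{-1}(V) = ∅ ∈ τ ✓.
  V = {[x1=x5]}: π^{-1}(V) = {x1, x5} ∉ τ ✗.
  V = {[x2]}: π^{-1}(V) = {x2} ∈ τ ✓.
  V = {[x1=x5], [x2]}: π^{-1}(V) = {x1, x2, x5} ∉ τ ✗.
  V = {[x3]}: π^{-1}(V) = {x3} ∉ τ ✗.
  V = {[x1=x5], [x3]}: π^{-1}(V) = {x1, x3, x5} ∉ τ ✗.
  V = {[x2], [x3]}: π^{-1}(V) = {x2, x3} ∈ τ ✓.
  V = {[x1=x5], [x2], [x3]}: π^{-1}(V) = {x1, x2, x3, x5} ∉ τ ✗.
  V = {[x4]}: π^{-1}(V) = {x4} ∉ τ ✗.
  V = {[x1=x5], [x4]}: π^{-1}(V) = {x1, x4, x5} ∉ τ ✗.
  V = {[x2], [x4]}: π^{-1}(V) = {x2, x4} ∉ τ ✗.
  V = {[x1=x5], [x2], [x4]}: π^{-1}(V) = {x1, x2, x4, x5} ∈ τ ✓.
  V = {[x3], [x4]}: π^{-1}(V) = {x3, x4} ∉ τ ✗.
  V = {[x1=x5], [x3], [x4]}: π^{-1}(V) = {x1, x3, x4, x5} ∉ τ ✗.
  V = {[x2], [x3], [x4]}: π^{-1}(V) = {x2, x3, x4} ∉ τ ✗.
  V = {[x1=x5], [x2], [x3], [x4]}: π^{-1}(V) = {x1, x2, x3, x4, x5} ∈ τ ✓.
Open sets in the quotient: τ_Q = {{}, {[x2]}, {[x2], [x3]}, {[x1=x5], [x2], [x4]}, {[x1=x5], [x2], [x3], [x4]}} (5 elements).


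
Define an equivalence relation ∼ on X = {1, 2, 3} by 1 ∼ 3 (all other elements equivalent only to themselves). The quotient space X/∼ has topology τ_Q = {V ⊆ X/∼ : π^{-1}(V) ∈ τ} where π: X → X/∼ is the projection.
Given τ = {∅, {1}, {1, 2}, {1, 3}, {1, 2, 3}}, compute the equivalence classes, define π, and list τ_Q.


X/∼ = {[1=3], [2]}; |τ_Q| = 3.

Equivalence classes: [1=3], [2].
Quotient map π: X → X/∼ sends 1 ↦ [1=3], 2 ↦ [2], 3 ↦ [1=3].
For each subset V ⊆ X/∼, compute π^{-1}(V) ⊆ X and check whether π^{-1}(V) ∈ τ. V is open in τ_Q iff π^{-1}(V) ∈ τ.
  V = {}: π^{-1}(V) = ∅ ∈ τ ✓.
  V = {[1=3]}: π^{-1}(V) = {1, 3} ∈ τ ✓.
  V = {[2]}: π^{-1}(V) = {2} ∉ τ ✗.
  V = {[1=3], [2]}: π^{-1}(V) = {1, 2, 3} ∈ τ ✓.
Open sets in the quotient: τ_Q = {{}, {[1=3]}, {[1=3], [2]}} (3 elements).
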